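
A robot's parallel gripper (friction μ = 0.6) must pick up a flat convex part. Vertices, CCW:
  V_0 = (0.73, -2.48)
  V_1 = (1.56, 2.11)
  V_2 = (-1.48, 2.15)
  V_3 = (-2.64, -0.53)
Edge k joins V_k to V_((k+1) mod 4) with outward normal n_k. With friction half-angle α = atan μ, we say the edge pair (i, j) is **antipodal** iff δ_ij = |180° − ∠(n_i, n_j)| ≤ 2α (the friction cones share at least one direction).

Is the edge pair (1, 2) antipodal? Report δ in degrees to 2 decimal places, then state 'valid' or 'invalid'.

α = atan 0.6 = 30.96°;  2α = 61.93°
edge 1: e_1 = (-3.04, +0.04);  n_1 = (+0.0132, +0.9999)
edge 2: e_2 = (-1.16, -2.68);  n_2 = (-0.9177, +0.3972)
∠(n_1, n_2) = 67.35°
δ = |180° − 67.35°| = 112.65°
112.65° > 2α = 61.93°  →  invalid

δ = 112.65°, invalid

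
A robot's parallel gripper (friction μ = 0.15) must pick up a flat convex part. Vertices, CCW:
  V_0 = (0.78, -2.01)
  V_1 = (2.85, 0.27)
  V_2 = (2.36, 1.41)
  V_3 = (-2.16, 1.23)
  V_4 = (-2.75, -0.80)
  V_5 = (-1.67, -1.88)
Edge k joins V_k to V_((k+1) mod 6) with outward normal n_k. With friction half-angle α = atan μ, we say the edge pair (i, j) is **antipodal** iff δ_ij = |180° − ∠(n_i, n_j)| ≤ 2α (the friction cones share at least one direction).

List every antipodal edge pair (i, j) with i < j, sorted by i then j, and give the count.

count = 1; pairs: (2,5)

α = atan 0.15 = 8.53°;  2α = 17.06°
n_0 = (+0.7404, -0.6722)
n_1 = (+0.9187, +0.3949)
n_2 = (-0.0398, +0.9992)
n_3 = (-0.9603, +0.2791)
n_4 = (-0.7071, -0.7071)
n_5 = (-0.0530, -0.9986)
  (0,1): δ = 114.50°  ·
  (0,2): δ = 45.48°  ·
  (0,3): δ = 26.03°  ·
  (0,4): δ = 87.24°  ·
  (0,5): δ = 129.20°  ·
  (1,2): δ = 110.98°  ·
  (1,3): δ = 39.47°  ·
  (1,4): δ = 21.74°  ·
  (1,5): δ = 63.70°  ·
  (2,3): δ = 108.49°  ·
  (2,4): δ = 47.28°  ·
  (2,5): δ = 5.32°  ✓
  (3,4): δ = 118.79°  ·
  (3,5): δ = 76.83°  ·
  (4,5): δ = 138.04°  ·
antipodal pairs: 1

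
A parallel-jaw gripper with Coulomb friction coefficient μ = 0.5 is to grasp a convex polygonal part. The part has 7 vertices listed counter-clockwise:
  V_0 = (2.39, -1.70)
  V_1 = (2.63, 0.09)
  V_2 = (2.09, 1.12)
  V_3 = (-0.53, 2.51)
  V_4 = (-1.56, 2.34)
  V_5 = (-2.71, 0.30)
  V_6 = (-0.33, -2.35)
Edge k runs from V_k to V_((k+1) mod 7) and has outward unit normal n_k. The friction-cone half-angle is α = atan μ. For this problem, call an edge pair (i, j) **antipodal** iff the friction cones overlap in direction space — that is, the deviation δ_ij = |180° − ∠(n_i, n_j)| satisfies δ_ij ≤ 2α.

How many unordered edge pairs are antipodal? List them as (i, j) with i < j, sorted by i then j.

count = 7; pairs: (0,4), (0,5), (1,5), (2,5), (2,6), (3,6), (4,6)

α = atan 0.5 = 26.57°;  2α = 53.13°
n_0 = (+0.9911, -0.1329)
n_1 = (+0.8857, +0.4643)
n_2 = (+0.4687, +0.8834)
n_3 = (-0.1628, +0.9867)
n_4 = (-0.8711, +0.4911)
n_5 = (-0.7440, -0.6682)
n_6 = (+0.2324, -0.9726)
  (0,1): δ = 144.70°  ·
  (0,2): δ = 110.31°  ·
  (0,3): δ = 72.99°  ·
  (0,4): δ = 21.77°  ✓
  (0,5): δ = 49.56°  ✓
  (0,6): δ = 111.08°  ·
  (1,2): δ = 145.61°  ·
  (1,3): δ = 108.29°  ·
  (1,4): δ = 57.08°  ·
  (1,5): δ = 14.26°  ✓
  (1,6): δ = 75.77°  ·
  (2,3): δ = 142.68°  ·
  (2,4): δ = 91.46°  ·
  (2,5): δ = 20.13°  ✓
  (2,6): δ = 41.39°  ✓
  (3,4): δ = 128.78°  ·
  (3,5): δ = 57.44°  ·
  (3,6): δ = 4.07°  ✓
  (4,5): δ = 108.66°  ·
  (4,6): δ = 47.15°  ✓
  (5,6): δ = 118.49°  ·
antipodal pairs: 7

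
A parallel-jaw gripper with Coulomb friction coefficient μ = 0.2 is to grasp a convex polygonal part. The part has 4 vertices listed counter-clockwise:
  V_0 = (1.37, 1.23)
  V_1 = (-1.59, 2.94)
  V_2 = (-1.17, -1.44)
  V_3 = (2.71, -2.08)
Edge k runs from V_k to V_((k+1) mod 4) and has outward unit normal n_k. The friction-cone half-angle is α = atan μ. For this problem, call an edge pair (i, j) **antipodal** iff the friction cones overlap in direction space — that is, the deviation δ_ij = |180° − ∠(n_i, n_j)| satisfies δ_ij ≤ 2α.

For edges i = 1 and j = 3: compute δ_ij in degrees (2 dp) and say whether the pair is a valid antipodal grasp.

δ = 16.56°, valid

α = atan 0.2 = 11.31°;  2α = 22.62°
edge 1: e_1 = (+0.42, -4.38);  n_1 = (-0.9954, -0.0955)
edge 3: e_3 = (-1.34, +3.31);  n_3 = (+0.9269, +0.3753)
∠(n_1, n_3) = 163.44°
δ = |180° − 163.44°| = 16.56°
16.56° ≤ 2α = 22.62°  →  valid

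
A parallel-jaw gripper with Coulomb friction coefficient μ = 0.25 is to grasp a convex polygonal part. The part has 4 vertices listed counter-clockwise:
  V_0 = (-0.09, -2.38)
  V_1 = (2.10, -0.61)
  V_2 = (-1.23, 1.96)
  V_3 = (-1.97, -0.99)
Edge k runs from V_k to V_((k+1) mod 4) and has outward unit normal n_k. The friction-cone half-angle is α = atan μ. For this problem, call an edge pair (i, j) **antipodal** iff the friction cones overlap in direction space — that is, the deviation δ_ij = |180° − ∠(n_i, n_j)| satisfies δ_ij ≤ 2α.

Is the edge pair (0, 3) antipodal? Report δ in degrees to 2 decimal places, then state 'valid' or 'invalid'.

α = atan 0.25 = 14.04°;  2α = 28.07°
edge 0: e_0 = (+2.19, +1.77);  n_0 = (+0.6286, -0.7777)
edge 3: e_3 = (+1.88, -1.39);  n_3 = (-0.5945, -0.8041)
∠(n_0, n_3) = 75.42°
δ = |180° − 75.42°| = 104.58°
104.58° > 2α = 28.07°  →  invalid

δ = 104.58°, invalid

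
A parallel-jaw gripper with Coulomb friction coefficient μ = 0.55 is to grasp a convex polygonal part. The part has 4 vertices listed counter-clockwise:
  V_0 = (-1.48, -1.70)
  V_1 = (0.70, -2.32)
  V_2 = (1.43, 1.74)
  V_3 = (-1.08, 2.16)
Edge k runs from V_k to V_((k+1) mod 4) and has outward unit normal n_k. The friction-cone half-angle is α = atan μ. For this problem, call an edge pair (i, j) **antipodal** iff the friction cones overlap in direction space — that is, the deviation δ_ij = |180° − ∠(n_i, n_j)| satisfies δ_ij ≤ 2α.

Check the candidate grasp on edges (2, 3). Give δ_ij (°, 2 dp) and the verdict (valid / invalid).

δ = 86.42°, invalid

α = atan 0.55 = 28.81°;  2α = 57.62°
edge 2: e_2 = (-2.51, +0.42);  n_2 = (+0.1650, +0.9863)
edge 3: e_3 = (-0.40, -3.86);  n_3 = (-0.9947, +0.1031)
∠(n_2, n_3) = 93.58°
δ = |180° − 93.58°| = 86.42°
86.42° > 2α = 57.62°  →  invalid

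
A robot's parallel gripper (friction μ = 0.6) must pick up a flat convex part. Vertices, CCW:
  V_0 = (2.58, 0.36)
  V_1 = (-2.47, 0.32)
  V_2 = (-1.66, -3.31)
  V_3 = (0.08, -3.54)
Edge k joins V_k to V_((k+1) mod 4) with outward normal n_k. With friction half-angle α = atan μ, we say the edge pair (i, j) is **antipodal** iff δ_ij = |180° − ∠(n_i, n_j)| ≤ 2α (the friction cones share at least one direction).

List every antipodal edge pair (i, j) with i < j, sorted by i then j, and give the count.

count = 3; pairs: (0,2), (0,3), (1,3)

α = atan 0.6 = 30.96°;  2α = 61.93°
n_0 = (-0.0079, +1.0000)
n_1 = (-0.9760, -0.2178)
n_2 = (-0.1310, -0.9914)
n_3 = (+0.8419, -0.5397)
  (0,1): δ = 77.87°  ·
  (0,2): δ = 7.98°  ✓
  (0,3): δ = 56.89°  ✓
  (1,2): δ = 110.11°  ·
  (1,3): δ = 45.24°  ✓
  (2,3): δ = 115.13°  ·
antipodal pairs: 3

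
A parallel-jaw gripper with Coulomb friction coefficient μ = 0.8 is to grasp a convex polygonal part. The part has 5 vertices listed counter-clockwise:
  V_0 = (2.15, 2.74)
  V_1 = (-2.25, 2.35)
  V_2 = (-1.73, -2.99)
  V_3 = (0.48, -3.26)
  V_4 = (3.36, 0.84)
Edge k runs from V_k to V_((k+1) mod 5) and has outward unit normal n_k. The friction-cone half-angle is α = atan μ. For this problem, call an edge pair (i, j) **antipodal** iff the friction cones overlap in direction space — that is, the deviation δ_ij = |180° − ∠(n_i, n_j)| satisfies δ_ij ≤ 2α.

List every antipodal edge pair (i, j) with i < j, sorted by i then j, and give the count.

count = 5; pairs: (0,2), (0,3), (1,3), (1,4), (2,4)

α = atan 0.8 = 38.66°;  2α = 77.32°
n_0 = (-0.0883, +0.9961)
n_1 = (-0.9953, -0.0969)
n_2 = (-0.1213, -0.9926)
n_3 = (+0.8183, -0.5748)
n_4 = (+0.8435, +0.5372)
  (0,1): δ = 89.50°  ·
  (0,2): δ = 12.03°  ✓
  (0,3): δ = 49.85°  ✓
  (0,4): δ = 117.43°  ·
  (1,2): δ = 102.53°  ·
  (1,3): δ = 40.65°  ✓
  (1,4): δ = 26.93°  ✓
  (2,3): δ = 118.12°  ·
  (2,4): δ = 50.54°  ✓
  (3,4): δ = 112.42°  ·
antipodal pairs: 5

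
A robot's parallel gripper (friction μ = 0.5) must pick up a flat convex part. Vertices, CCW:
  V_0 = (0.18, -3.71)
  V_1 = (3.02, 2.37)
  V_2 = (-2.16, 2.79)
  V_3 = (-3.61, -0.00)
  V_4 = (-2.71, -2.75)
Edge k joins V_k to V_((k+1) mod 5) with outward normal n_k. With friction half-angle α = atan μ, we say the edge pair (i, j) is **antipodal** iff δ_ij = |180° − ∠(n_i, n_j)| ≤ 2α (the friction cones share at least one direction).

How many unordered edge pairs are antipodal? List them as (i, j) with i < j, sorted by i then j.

count = 3; pairs: (0,2), (0,3), (1,4)

α = atan 0.5 = 26.57°;  2α = 53.13°
n_0 = (+0.9060, -0.4232)
n_1 = (+0.0808, +0.9967)
n_2 = (-0.8873, +0.4612)
n_3 = (-0.9504, -0.3110)
n_4 = (-0.3152, -0.9490)
  (0,1): δ = 69.60°  ·
  (0,2): δ = 2.42°  ✓
  (0,3): δ = 43.16°  ✓
  (0,4): δ = 96.66°  ·
  (1,2): δ = 112.83°  ·
  (1,3): δ = 67.24°  ·
  (1,4): δ = 13.74°  ✓
  (2,3): δ = 134.42°  ·
  (2,4): δ = 80.91°  ·
  (3,4): δ = 126.50°  ·
antipodal pairs: 3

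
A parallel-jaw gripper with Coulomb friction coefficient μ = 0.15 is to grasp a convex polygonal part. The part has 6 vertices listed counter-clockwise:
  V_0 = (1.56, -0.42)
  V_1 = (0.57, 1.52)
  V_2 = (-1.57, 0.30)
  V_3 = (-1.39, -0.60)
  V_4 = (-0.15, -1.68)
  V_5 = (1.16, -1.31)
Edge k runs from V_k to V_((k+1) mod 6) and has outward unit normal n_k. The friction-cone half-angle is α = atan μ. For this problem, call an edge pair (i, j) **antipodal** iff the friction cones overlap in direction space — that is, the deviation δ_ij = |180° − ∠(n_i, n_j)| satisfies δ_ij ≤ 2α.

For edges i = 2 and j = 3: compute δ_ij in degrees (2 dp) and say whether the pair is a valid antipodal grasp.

α = atan 0.15 = 8.53°;  2α = 17.06°
edge 2: e_2 = (+0.18, -0.90);  n_2 = (-0.9806, -0.1961)
edge 3: e_3 = (+1.24, -1.08);  n_3 = (-0.6568, -0.7541)
∠(n_2, n_3) = 37.64°
δ = |180° − 37.64°| = 142.36°
142.36° > 2α = 17.06°  →  invalid

δ = 142.36°, invalid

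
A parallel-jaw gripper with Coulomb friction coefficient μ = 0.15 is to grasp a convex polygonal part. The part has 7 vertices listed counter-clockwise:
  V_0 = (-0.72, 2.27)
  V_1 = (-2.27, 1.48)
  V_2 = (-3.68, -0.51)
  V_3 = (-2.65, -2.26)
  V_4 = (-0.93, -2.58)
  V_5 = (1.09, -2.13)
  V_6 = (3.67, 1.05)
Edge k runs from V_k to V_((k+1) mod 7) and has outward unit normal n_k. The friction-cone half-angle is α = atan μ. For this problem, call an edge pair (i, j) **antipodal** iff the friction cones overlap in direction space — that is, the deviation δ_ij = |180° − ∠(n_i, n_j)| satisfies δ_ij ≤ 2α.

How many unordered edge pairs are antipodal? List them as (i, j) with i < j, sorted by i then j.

α = atan 0.15 = 8.53°;  2α = 17.06°
n_0 = (-0.4541, +0.8910)
n_1 = (-0.8159, +0.5781)
n_2 = (-0.8618, -0.5072)
n_3 = (-0.1829, -0.9831)
n_4 = (+0.2174, -0.9761)
n_5 = (+0.7766, -0.6300)
n_6 = (+0.2678, +0.9635)
  (0,1): δ = 152.33°  ·
  (0,2): δ = 86.53°  ·
  (0,3): δ = 37.55°  ·
  (0,4): δ = 14.45°  ✓
  (0,5): δ = 23.94°  ·
  (0,6): δ = 137.46°  ·
  (1,2): δ = 114.20°  ·
  (1,3): δ = 65.22°  ·
  (1,4): δ = 42.12°  ·
  (1,5): δ = 3.73°  ✓
  (1,6): δ = 109.79°  ·
  (2,3): δ = 131.02°  ·
  (2,4): δ = 107.92°  ·
  (2,5): δ = 69.53°  ·
  (2,6): δ = 43.99°  ·
  (3,4): δ = 156.90°  ·
  (3,5): δ = 118.51°  ·
  (3,6): δ = 4.99°  ✓
  (4,5): δ = 141.61°  ·
  (4,6): δ = 28.09°  ·
  (5,6): δ = 66.48°  ·
antipodal pairs: 3

count = 3; pairs: (0,4), (1,5), (3,6)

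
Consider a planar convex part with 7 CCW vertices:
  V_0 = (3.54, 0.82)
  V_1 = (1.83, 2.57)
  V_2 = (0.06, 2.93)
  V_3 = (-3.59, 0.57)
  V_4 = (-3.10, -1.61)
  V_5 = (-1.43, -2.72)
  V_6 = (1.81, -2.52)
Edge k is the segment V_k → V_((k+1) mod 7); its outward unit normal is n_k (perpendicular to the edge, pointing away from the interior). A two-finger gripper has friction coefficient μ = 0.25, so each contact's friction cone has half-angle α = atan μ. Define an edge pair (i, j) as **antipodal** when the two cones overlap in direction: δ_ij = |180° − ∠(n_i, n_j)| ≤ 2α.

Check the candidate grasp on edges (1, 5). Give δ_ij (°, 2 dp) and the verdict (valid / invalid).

α = atan 0.25 = 14.04°;  2α = 28.07°
edge 1: e_1 = (-1.77, +0.36);  n_1 = (+0.1993, +0.9799)
edge 5: e_5 = (+3.24, +0.20);  n_5 = (+0.0616, -0.9981)
∠(n_1, n_5) = 164.97°
δ = |180° − 164.97°| = 15.03°
15.03° ≤ 2α = 28.07°  →  valid

δ = 15.03°, valid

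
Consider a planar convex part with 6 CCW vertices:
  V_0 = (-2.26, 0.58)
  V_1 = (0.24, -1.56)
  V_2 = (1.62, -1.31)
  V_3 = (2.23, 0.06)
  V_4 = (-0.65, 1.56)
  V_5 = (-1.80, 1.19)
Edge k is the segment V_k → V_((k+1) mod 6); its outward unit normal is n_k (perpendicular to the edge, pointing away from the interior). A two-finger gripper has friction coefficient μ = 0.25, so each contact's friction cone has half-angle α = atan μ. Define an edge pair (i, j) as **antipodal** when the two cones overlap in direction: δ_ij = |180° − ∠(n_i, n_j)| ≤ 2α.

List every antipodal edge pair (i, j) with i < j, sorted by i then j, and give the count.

α = atan 0.25 = 14.04°;  2α = 28.07°
n_0 = (-0.6503, -0.7597)
n_1 = (+0.1783, -0.9840)
n_2 = (+0.9135, -0.4068)
n_3 = (+0.4619, +0.8869)
n_4 = (-0.3063, +0.9519)
n_5 = (-0.7984, +0.6021)
  (0,1): δ = 129.17°  ·
  (0,2): δ = 73.44°  ·
  (0,3): δ = 13.05°  ✓
  (0,4): δ = 58.40°  ·
  (0,5): δ = 93.54°  ·
  (1,2): δ = 124.27°  ·
  (1,3): δ = 37.78°  ·
  (1,4): δ = 7.57°  ✓
  (1,5): δ = 42.71°  ·
  (2,3): δ = 93.51°  ·
  (2,4): δ = 48.16°  ·
  (2,5): δ = 13.02°  ✓
  (3,4): δ = 134.65°  ·
  (3,5): δ = 99.51°  ·
  (4,5): δ = 144.85°  ·
antipodal pairs: 3

count = 3; pairs: (0,3), (1,4), (2,5)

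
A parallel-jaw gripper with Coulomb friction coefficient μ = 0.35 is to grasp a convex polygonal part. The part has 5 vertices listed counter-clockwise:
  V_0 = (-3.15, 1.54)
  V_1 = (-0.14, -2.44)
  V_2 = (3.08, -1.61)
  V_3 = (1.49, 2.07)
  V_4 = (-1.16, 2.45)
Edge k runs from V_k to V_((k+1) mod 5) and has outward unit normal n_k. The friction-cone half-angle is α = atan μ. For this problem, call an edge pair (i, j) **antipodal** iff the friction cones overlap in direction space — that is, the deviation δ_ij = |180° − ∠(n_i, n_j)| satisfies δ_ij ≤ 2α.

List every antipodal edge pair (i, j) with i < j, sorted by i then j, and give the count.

count = 3; pairs: (0,2), (1,3), (1,4)

α = atan 0.35 = 19.29°;  2α = 38.58°
n_0 = (-0.7976, -0.6032)
n_1 = (+0.2496, -0.9683)
n_2 = (+0.9180, +0.3966)
n_3 = (+0.1419, +0.9899)
n_4 = (-0.4159, +0.9094)
  (0,1): δ = 112.65°  ·
  (0,2): δ = 13.73°  ✓
  (0,3): δ = 44.74°  ·
  (0,4): δ = 77.47°  ·
  (1,2): δ = 81.09°  ·
  (1,3): δ = 22.61°  ✓
  (1,4): δ = 10.12°  ✓
  (2,3): δ = 121.53°  ·
  (2,4): δ = 88.79°  ·
  (3,4): δ = 147.27°  ·
antipodal pairs: 3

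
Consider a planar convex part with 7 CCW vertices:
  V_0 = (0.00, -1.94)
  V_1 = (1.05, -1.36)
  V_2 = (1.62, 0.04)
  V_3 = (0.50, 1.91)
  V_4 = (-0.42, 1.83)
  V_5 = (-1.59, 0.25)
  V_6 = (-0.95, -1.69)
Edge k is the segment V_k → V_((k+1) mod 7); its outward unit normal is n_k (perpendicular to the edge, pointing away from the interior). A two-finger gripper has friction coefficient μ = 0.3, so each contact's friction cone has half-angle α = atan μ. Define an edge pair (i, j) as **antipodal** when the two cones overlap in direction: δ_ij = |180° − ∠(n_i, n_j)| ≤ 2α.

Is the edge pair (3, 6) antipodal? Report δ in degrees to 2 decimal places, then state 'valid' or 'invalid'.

α = atan 0.3 = 16.70°;  2α = 33.40°
edge 3: e_3 = (-0.92, -0.08);  n_3 = (-0.0866, +0.9962)
edge 6: e_6 = (+0.95, -0.25);  n_6 = (-0.2545, -0.9671)
∠(n_3, n_6) = 160.29°
δ = |180° − 160.29°| = 19.71°
19.71° ≤ 2α = 33.40°  →  valid

δ = 19.71°, valid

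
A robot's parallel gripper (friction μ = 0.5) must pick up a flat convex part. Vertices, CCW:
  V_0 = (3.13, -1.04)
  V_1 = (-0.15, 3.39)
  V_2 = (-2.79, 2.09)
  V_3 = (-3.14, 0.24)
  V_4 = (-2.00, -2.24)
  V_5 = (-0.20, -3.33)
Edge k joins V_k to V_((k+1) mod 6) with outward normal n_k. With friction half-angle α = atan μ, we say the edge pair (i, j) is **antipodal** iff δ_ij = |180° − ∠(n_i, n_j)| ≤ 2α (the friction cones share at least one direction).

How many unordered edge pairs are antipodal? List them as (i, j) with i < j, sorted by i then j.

count = 5; pairs: (0,2), (0,3), (0,4), (1,5), (2,5)

α = atan 0.5 = 26.57°;  2α = 53.13°
n_0 = (+0.8037, +0.5951)
n_1 = (-0.4418, +0.8971)
n_2 = (-0.9826, +0.1859)
n_3 = (-0.9086, -0.4177)
n_4 = (-0.5180, -0.8554)
n_5 = (+0.5666, -0.8240)
  (0,1): δ = 100.30°  ·
  (0,2): δ = 47.23°  ✓
  (0,3): δ = 11.83°  ✓
  (0,4): δ = 22.29°  ✓
  (0,5): δ = 88.00°  ·
  (1,2): δ = 126.93°  ·
  (1,3): δ = 91.53°  ·
  (1,4): δ = 57.41°  ·
  (1,5): δ = 8.30°  ✓
  (2,3): δ = 144.60°  ·
  (2,4): δ = 110.48°  ·
  (2,5): δ = 44.77°  ✓
  (3,4): δ = 145.88°  ·
  (3,5): δ = 80.17°  ·
  (4,5): δ = 114.29°  ·
antipodal pairs: 5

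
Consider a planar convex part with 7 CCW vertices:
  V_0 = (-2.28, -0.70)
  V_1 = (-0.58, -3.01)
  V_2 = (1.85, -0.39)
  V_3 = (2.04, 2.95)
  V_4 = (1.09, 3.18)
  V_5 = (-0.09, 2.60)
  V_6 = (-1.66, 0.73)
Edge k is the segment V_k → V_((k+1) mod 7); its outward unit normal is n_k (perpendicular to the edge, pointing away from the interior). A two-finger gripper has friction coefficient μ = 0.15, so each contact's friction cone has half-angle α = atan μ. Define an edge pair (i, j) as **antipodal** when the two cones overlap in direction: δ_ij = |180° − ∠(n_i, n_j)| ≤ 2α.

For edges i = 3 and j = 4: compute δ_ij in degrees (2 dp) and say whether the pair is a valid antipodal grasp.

δ = 140.21°, invalid

α = atan 0.15 = 8.53°;  2α = 17.06°
edge 3: e_3 = (-0.95, +0.23);  n_3 = (+0.2353, +0.9719)
edge 4: e_4 = (-1.18, -0.58);  n_4 = (-0.4411, +0.8974)
∠(n_3, n_4) = 39.79°
δ = |180° − 39.79°| = 140.21°
140.21° > 2α = 17.06°  →  invalid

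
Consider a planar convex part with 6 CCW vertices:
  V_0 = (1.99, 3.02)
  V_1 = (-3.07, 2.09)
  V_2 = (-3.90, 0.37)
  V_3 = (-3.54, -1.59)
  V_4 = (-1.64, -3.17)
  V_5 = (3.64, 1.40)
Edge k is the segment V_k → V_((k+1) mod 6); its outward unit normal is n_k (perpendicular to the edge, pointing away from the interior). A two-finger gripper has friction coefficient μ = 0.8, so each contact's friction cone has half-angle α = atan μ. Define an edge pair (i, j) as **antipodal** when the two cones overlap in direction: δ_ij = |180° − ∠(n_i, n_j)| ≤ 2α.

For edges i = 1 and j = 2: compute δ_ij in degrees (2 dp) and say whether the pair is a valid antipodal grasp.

α = atan 0.8 = 38.66°;  2α = 77.32°
edge 1: e_1 = (-0.83, -1.72);  n_1 = (-0.9006, +0.4346)
edge 2: e_2 = (+0.36, -1.96);  n_2 = (-0.9835, -0.1807)
∠(n_1, n_2) = 36.17°
δ = |180° − 36.17°| = 143.83°
143.83° > 2α = 77.32°  →  invalid

δ = 143.83°, invalid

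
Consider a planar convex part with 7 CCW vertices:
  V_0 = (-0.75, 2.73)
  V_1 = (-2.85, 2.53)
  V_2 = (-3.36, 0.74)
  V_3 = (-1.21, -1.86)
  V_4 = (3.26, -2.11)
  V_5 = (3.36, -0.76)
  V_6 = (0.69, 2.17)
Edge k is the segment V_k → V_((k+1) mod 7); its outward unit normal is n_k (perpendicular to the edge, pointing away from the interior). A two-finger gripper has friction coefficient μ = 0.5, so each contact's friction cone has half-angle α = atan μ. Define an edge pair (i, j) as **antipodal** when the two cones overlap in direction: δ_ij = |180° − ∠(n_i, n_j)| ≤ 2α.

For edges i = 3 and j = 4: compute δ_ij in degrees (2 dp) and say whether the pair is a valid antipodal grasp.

α = atan 0.5 = 26.57°;  2α = 53.13°
edge 3: e_3 = (+4.47, -0.25);  n_3 = (-0.0558, -0.9984)
edge 4: e_4 = (+0.10, +1.35);  n_4 = (+0.9973, -0.0739)
∠(n_3, n_4) = 88.96°
δ = |180° − 88.96°| = 91.04°
91.04° > 2α = 53.13°  →  invalid

δ = 91.04°, invalid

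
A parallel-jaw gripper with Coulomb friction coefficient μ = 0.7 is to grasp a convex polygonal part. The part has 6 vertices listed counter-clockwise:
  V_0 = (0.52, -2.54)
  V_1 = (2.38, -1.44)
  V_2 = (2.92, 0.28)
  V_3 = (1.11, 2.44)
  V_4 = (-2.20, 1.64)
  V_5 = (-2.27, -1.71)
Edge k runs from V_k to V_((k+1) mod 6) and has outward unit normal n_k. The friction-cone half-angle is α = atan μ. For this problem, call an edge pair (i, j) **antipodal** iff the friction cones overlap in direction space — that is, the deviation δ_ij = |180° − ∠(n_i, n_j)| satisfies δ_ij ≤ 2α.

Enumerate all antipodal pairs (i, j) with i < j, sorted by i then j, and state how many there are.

count = 7; pairs: (0,3), (0,4), (1,3), (1,4), (2,4), (2,5), (3,5)

α = atan 0.7 = 34.99°;  2α = 69.98°
n_0 = (+0.5090, -0.8607)
n_1 = (+0.9541, -0.2995)
n_2 = (+0.7665, +0.6423)
n_3 = (-0.2349, +0.9720)
n_4 = (-0.9998, +0.0209)
n_5 = (-0.2851, -0.9585)
  (0,1): δ = 138.03°  ·
  (0,2): δ = 80.64°  ·
  (0,3): δ = 17.01°  ✓
  (0,4): δ = 58.20°  ✓
  (0,5): δ = 132.83°  ·
  (1,2): δ = 122.61°  ·
  (1,3): δ = 58.98°  ✓
  (1,4): δ = 16.23°  ✓
  (1,5): δ = 90.86°  ·
  (2,3): δ = 116.37°  ·
  (2,4): δ = 41.16°  ✓
  (2,5): δ = 33.47°  ✓
  (3,4): δ = 104.78°  ·
  (3,5): δ = 30.15°  ✓
  (4,5): δ = 105.37°  ·
antipodal pairs: 7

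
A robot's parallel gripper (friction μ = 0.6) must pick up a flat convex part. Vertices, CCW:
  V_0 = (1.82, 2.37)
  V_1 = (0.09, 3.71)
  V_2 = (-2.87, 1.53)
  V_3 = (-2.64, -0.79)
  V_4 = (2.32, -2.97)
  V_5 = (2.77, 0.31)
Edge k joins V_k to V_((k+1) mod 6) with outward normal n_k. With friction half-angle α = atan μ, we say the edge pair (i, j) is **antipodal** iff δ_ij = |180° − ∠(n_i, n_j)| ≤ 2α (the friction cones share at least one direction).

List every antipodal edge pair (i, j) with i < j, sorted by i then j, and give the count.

α = atan 0.6 = 30.96°;  2α = 61.93°
n_0 = (+0.6124, +0.7906)
n_1 = (-0.5930, +0.8052)
n_2 = (-0.9951, -0.0987)
n_3 = (-0.4024, -0.9155)
n_4 = (+0.9907, -0.1359)
n_5 = (+0.9081, +0.4188)
  (0,1): δ = 105.87°  ·
  (0,2): δ = 46.58°  ✓
  (0,3): δ = 14.03°  ✓
  (0,4): δ = 119.95°  ·
  (0,5): δ = 152.52°  ·
  (1,2): δ = 120.71°  ·
  (1,3): δ = 60.10°  ✓
  (1,4): δ = 45.82°  ✓
  (1,5): δ = 78.39°  ·
  (2,3): δ = 119.39°  ·
  (2,4): δ = 13.47°  ✓
  (2,5): δ = 19.10°  ✓
  (3,4): δ = 74.09°  ·
  (3,5): δ = 41.52°  ✓
  (4,5): δ = 147.43°  ·
antipodal pairs: 7

count = 7; pairs: (0,2), (0,3), (1,3), (1,4), (2,4), (2,5), (3,5)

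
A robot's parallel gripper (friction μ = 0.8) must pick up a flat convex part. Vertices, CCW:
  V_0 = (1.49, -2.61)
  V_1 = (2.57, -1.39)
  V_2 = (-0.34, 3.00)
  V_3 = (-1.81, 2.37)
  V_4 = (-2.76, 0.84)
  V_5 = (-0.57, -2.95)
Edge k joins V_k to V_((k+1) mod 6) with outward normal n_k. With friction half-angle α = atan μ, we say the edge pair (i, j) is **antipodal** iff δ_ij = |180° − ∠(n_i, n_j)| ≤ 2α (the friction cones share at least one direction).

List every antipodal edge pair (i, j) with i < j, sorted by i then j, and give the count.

count = 8; pairs: (0,2), (0,3), (0,4), (1,3), (1,4), (1,5), (2,5), (3,5)

α = atan 0.8 = 38.66°;  2α = 77.32°
n_0 = (+0.7488, -0.6628)
n_1 = (+0.8335, +0.5525)
n_2 = (-0.3939, +0.9191)
n_3 = (-0.8496, +0.5275)
n_4 = (-0.8658, -0.5003)
n_5 = (+0.1628, -0.9867)
  (0,1): δ = 104.94°  ·
  (0,2): δ = 25.28°  ✓
  (0,3): δ = 9.68°  ✓
  (0,4): δ = 71.54°  ✓
  (0,5): δ = 140.89°  ·
  (1,2): δ = 100.34°  ·
  (1,3): δ = 65.38°  ✓
  (1,4): δ = 3.52°  ✓
  (1,5): δ = 65.83°  ✓
  (2,3): δ = 145.04°  ·
  (2,4): δ = 83.18°  ·
  (2,5): δ = 13.83°  ✓
  (3,4): δ = 118.14°  ·
  (3,5): δ = 48.79°  ✓
  (4,5): δ = 110.65°  ·
antipodal pairs: 8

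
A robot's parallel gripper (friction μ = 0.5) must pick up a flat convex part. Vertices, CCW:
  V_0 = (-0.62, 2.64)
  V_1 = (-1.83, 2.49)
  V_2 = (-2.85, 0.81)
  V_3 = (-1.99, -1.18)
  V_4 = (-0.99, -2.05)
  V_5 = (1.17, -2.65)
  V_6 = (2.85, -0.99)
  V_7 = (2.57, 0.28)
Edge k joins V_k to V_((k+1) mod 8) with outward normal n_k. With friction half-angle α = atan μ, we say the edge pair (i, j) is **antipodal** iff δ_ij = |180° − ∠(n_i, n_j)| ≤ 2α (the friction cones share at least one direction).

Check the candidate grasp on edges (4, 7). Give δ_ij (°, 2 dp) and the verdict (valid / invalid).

α = atan 0.5 = 26.57°;  2α = 53.13°
edge 4: e_4 = (+2.16, -0.60);  n_4 = (-0.2676, -0.9635)
edge 7: e_7 = (-3.19, +2.36);  n_7 = (+0.5947, +0.8039)
∠(n_4, n_7) = 159.03°
δ = |180° − 159.03°| = 20.97°
20.97° ≤ 2α = 53.13°  →  valid

δ = 20.97°, valid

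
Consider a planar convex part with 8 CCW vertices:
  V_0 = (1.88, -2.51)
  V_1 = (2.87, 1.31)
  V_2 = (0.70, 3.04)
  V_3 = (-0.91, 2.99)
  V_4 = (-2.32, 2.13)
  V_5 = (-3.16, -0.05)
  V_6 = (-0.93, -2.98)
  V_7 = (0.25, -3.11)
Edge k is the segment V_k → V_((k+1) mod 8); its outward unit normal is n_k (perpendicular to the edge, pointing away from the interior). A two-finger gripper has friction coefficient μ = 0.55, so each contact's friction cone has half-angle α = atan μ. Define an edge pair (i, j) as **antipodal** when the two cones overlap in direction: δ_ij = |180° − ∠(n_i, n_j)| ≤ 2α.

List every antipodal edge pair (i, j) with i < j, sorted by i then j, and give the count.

count = 11; pairs: (0,3), (0,4), (0,5), (1,5), (1,6), (2,5), (2,6), (2,7), (3,6), (3,7), (4,7)

α = atan 0.55 = 28.81°;  2α = 57.62°
n_0 = (+0.9680, -0.2509)
n_1 = (+0.6234, +0.7819)
n_2 = (-0.0310, +0.9995)
n_3 = (-0.5207, +0.8537)
n_4 = (-0.9331, +0.3596)
n_5 = (-0.7957, -0.6056)
n_6 = (-0.1095, -0.9940)
n_7 = (+0.3454, -0.9384)
  (0,1): δ = 114.03°  ·
  (0,2): δ = 73.69°  ·
  (0,3): δ = 44.09°  ✓
  (0,4): δ = 6.54°  ✓
  (0,5): δ = 51.80°  ✓
  (0,6): δ = 98.24°  ·
  (0,7): δ = 124.74°  ·
  (1,2): δ = 139.66°  ·
  (1,3): δ = 110.06°  ·
  (1,4): δ = 72.51°  ·
  (1,5): δ = 14.16°  ✓
  (1,6): δ = 32.28°  ✓
  (1,7): δ = 58.77°  ·
  (2,3): δ = 150.40°  ·
  (2,4): δ = 112.85°  ·
  (2,5): δ = 54.50°  ✓
  (2,6): δ = 8.07°  ✓
  (2,7): δ = 18.43°  ✓
  (3,4): δ = 142.45°  ·
  (3,5): δ = 84.11°  ·
  (3,6): δ = 37.67°  ✓
  (3,7): δ = 11.17°  ✓
  (4,5): δ = 121.65°  ·
  (4,6): δ = 75.21°  ·
  (4,7): δ = 48.72°  ✓
  (5,6): δ = 133.56°  ·
  (5,7): δ = 107.07°  ·
  (6,7): δ = 153.50°  ·
antipodal pairs: 11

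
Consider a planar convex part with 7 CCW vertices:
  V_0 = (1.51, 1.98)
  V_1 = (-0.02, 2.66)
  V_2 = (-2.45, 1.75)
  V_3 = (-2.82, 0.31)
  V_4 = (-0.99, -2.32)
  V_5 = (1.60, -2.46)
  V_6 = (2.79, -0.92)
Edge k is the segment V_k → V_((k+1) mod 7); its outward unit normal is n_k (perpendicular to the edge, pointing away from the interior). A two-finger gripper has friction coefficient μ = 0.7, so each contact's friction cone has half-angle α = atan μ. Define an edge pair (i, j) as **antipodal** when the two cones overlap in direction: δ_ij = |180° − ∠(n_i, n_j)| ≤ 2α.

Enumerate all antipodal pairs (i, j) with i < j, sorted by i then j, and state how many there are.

count = 8; pairs: (0,3), (0,4), (1,4), (1,5), (2,5), (2,6), (3,6), (4,6)

α = atan 0.7 = 34.99°;  2α = 69.98°
n_0 = (+0.4061, +0.9138)
n_1 = (-0.3507, +0.9365)
n_2 = (-0.9685, +0.2489)
n_3 = (-0.8208, -0.5712)
n_4 = (-0.0540, -0.9985)
n_5 = (+0.7913, -0.6114)
n_6 = (+0.9148, +0.4038)
  (0,1): δ = 135.51°  ·
  (0,2): δ = 80.45°  ·
  (0,3): δ = 31.21°  ✓
  (0,4): δ = 20.87°  ✓
  (0,5): δ = 76.27°  ·
  (0,6): δ = 137.78°  ·
  (1,2): δ = 124.94°  ·
  (1,3): δ = 75.70°  ·
  (1,4): δ = 23.62°  ✓
  (1,5): δ = 31.78°  ✓
  (1,6): δ = 93.29°  ·
  (2,3): δ = 130.76°  ·
  (2,4): δ = 78.68°  ·
  (2,5): δ = 23.28°  ✓
  (2,6): δ = 38.23°  ✓
  (3,4): δ = 127.92°  ·
  (3,5): δ = 72.53°  ·
  (3,6): δ = 11.02°  ✓
  (4,5): δ = 124.60°  ·
  (4,6): δ = 63.09°  ✓
  (5,6): δ = 118.49°  ·
antipodal pairs: 8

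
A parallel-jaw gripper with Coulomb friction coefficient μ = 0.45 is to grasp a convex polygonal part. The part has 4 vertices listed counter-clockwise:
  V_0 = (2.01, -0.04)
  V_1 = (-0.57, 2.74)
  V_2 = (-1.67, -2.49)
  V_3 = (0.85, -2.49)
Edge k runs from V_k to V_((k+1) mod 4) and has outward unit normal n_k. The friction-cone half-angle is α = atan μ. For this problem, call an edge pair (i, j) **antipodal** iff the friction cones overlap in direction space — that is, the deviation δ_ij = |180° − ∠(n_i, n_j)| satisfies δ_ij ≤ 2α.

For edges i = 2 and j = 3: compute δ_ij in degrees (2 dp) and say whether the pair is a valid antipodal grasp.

δ = 115.34°, invalid

α = atan 0.45 = 24.23°;  2α = 48.46°
edge 2: e_2 = (+2.52, +0.00);  n_2 = (+0.0000, -1.0000)
edge 3: e_3 = (+1.16, +2.45);  n_3 = (+0.9038, -0.4279)
∠(n_2, n_3) = 64.66°
δ = |180° − 64.66°| = 115.34°
115.34° > 2α = 48.46°  →  invalid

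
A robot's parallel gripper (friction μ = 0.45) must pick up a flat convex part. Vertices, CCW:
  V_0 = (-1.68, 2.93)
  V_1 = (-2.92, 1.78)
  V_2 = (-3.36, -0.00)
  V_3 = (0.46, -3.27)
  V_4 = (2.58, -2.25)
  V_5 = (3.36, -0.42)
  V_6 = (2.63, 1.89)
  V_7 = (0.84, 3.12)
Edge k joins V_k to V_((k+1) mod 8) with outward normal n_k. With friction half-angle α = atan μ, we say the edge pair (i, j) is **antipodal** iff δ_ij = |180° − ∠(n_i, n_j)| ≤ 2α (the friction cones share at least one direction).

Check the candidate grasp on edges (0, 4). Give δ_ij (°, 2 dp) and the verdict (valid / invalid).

δ = 24.07°, valid

α = atan 0.45 = 24.23°;  2α = 48.46°
edge 0: e_0 = (-1.24, -1.15);  n_0 = (-0.6800, +0.7332)
edge 4: e_4 = (+0.78, +1.83);  n_4 = (+0.9199, -0.3921)
∠(n_0, n_4) = 155.93°
δ = |180° − 155.93°| = 24.07°
24.07° ≤ 2α = 48.46°  →  valid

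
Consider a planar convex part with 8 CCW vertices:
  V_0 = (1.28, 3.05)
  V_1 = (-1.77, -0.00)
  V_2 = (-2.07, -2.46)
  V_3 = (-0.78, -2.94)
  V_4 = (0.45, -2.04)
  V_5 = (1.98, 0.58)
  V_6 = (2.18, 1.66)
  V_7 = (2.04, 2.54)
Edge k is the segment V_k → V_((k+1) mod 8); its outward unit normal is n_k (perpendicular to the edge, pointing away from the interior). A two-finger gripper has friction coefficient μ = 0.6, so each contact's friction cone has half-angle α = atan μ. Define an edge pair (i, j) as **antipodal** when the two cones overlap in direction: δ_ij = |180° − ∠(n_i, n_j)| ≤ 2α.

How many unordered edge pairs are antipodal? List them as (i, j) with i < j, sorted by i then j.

α = atan 0.6 = 30.96°;  2α = 61.93°
n_0 = (-0.7071, +0.7071)
n_1 = (-0.9926, +0.1211)
n_2 = (-0.3487, -0.9372)
n_3 = (+0.5905, -0.8070)
n_4 = (+0.8635, -0.5043)
n_5 = (+0.9833, -0.1821)
n_6 = (+0.9876, +0.1571)
n_7 = (+0.5572, +0.8304)
  (0,1): δ = 141.95°  ·
  (0,2): δ = 65.41°  ·
  (0,3): δ = 8.81°  ✓
  (0,4): δ = 14.72°  ✓
  (0,5): δ = 34.51°  ✓
  (0,6): δ = 54.04°  ✓
  (0,7): δ = 101.14°  ·
  (1,2): δ = 103.46°  ·
  (1,3): δ = 46.85°  ✓
  (1,4): δ = 23.33°  ✓
  (1,5): δ = 3.54°  ✓
  (1,6): δ = 15.99°  ✓
  (1,7): δ = 63.09°  ·
  (2,3): δ = 123.40°  ·
  (2,4): δ = 99.87°  ·
  (2,5): δ = 80.08°  ·
  (2,6): δ = 60.55°  ✓
  (2,7): δ = 13.45°  ✓
  (3,4): δ = 156.48°  ·
  (3,5): δ = 136.68°  ·
  (3,6): δ = 117.15°  ·
  (3,7): δ = 70.06°  ·
  (4,5): δ = 160.21°  ·
  (4,6): δ = 140.68°  ·
  (4,7): δ = 93.58°  ·
  (5,6): δ = 160.47°  ·
  (5,7): δ = 113.37°  ·
  (6,7): δ = 132.90°  ·
antipodal pairs: 10

count = 10; pairs: (0,3), (0,4), (0,5), (0,6), (1,3), (1,4), (1,5), (1,6), (2,6), (2,7)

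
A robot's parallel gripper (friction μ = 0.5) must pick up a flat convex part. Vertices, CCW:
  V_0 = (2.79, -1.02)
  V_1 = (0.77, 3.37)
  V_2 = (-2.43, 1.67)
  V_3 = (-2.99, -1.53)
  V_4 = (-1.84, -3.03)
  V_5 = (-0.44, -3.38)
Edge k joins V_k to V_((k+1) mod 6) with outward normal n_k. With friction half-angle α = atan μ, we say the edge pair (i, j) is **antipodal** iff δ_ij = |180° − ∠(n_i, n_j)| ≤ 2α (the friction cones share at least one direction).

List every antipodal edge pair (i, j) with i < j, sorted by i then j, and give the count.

count = 6; pairs: (0,2), (0,3), (0,4), (1,4), (1,5), (2,5)

α = atan 0.5 = 26.57°;  2α = 53.13°
n_0 = (+0.9084, +0.4180)
n_1 = (-0.4692, +0.8831)
n_2 = (-0.9850, +0.1724)
n_3 = (-0.7936, -0.6084)
n_4 = (-0.2425, -0.9701)
n_5 = (+0.5900, -0.8074)
  (0,1): δ = 86.73°  ·
  (0,2): δ = 34.64°  ✓
  (0,3): δ = 12.77°  ✓
  (0,4): δ = 51.25°  ✓
  (0,5): δ = 101.44°  ·
  (1,2): δ = 127.91°  ·
  (1,3): δ = 80.50°  ·
  (1,4): δ = 42.02°  ✓
  (1,5): δ = 8.17°  ✓
  (2,3): δ = 132.60°  ·
  (2,4): δ = 94.11°  ·
  (2,5): δ = 43.92°  ✓
  (3,4): δ = 141.51°  ·
  (3,5): δ = 91.32°  ·
  (4,5): δ = 129.81°  ·
antipodal pairs: 6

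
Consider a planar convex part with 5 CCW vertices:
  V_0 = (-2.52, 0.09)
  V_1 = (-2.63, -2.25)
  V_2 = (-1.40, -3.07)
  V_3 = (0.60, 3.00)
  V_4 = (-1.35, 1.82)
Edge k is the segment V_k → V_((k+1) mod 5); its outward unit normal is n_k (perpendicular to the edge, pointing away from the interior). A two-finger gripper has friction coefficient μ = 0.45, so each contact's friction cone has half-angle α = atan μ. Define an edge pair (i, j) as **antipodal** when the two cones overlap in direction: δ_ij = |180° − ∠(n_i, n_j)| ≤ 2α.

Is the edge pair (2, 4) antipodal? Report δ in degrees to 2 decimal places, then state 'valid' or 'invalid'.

δ = 15.83°, valid

α = atan 0.45 = 24.23°;  2α = 48.46°
edge 2: e_2 = (+2.00, +6.07);  n_2 = (+0.9498, -0.3129)
edge 4: e_4 = (-1.17, -1.73);  n_4 = (-0.8283, +0.5602)
∠(n_2, n_4) = 164.17°
δ = |180° − 164.17°| = 15.83°
15.83° ≤ 2α = 48.46°  →  valid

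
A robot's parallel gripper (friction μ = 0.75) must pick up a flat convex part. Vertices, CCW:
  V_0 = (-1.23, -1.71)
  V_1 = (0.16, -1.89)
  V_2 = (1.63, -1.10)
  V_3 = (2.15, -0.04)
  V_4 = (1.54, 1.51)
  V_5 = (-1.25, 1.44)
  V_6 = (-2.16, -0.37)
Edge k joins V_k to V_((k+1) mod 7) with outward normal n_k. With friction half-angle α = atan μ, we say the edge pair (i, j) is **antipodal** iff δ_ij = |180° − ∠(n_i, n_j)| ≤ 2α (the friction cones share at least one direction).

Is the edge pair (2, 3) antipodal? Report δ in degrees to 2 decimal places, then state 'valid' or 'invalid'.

α = atan 0.75 = 36.87°;  2α = 73.74°
edge 2: e_2 = (+0.52, +1.06);  n_2 = (+0.8978, -0.4404)
edge 3: e_3 = (-0.61, +1.55);  n_3 = (+0.9305, +0.3662)
∠(n_2, n_3) = 47.61°
δ = |180° − 47.61°| = 132.39°
132.39° > 2α = 73.74°  →  invalid

δ = 132.39°, invalid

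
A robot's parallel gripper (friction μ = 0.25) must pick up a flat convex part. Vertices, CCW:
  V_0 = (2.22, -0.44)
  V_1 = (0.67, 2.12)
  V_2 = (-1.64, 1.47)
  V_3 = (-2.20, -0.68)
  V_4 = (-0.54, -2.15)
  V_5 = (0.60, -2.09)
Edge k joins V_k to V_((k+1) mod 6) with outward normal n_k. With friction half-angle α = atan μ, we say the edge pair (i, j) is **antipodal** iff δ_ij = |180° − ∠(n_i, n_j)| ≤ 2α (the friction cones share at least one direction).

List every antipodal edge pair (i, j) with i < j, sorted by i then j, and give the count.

count = 2; pairs: (0,3), (1,4)

α = atan 0.25 = 14.04°;  2α = 28.07°
n_0 = (+0.8554, +0.5179)
n_1 = (-0.2709, +0.9626)
n_2 = (-0.9677, +0.2521)
n_3 = (-0.6630, -0.7487)
n_4 = (+0.0526, -0.9986)
n_5 = (+0.7136, -0.7006)
  (0,1): δ = 105.48°  ·
  (0,2): δ = 45.79°  ·
  (0,3): δ = 17.28°  ✓
  (0,4): δ = 61.82°  ·
  (0,5): δ = 104.33°  ·
  (1,2): δ = 120.31°  ·
  (1,3): δ = 57.24°  ·
  (1,4): δ = 12.70°  ✓
  (1,5): δ = 29.81°  ·
  (2,3): δ = 116.93°  ·
  (2,4): δ = 72.39°  ·
  (2,5): δ = 29.88°  ·
  (3,4): δ = 135.46°  ·
  (3,5): δ = 92.95°  ·
  (4,5): δ = 137.49°  ·
antipodal pairs: 2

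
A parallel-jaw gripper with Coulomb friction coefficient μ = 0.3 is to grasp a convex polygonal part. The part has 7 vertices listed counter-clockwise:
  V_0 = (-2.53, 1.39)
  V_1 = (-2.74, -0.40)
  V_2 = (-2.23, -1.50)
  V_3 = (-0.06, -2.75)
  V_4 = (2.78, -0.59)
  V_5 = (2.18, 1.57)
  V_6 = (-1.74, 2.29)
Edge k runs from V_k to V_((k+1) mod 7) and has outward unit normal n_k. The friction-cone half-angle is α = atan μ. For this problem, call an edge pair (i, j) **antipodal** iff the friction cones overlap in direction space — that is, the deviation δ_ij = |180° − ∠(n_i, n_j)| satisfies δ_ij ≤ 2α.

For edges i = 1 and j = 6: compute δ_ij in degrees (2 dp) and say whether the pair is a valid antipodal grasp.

α = atan 0.3 = 16.70°;  2α = 33.40°
edge 1: e_1 = (+0.51, -1.10);  n_1 = (-0.9072, -0.4206)
edge 6: e_6 = (-0.79, -0.90);  n_6 = (-0.7515, +0.6597)
∠(n_1, n_6) = 66.15°
δ = |180° − 66.15°| = 113.85°
113.85° > 2α = 33.40°  →  invalid

δ = 113.85°, invalid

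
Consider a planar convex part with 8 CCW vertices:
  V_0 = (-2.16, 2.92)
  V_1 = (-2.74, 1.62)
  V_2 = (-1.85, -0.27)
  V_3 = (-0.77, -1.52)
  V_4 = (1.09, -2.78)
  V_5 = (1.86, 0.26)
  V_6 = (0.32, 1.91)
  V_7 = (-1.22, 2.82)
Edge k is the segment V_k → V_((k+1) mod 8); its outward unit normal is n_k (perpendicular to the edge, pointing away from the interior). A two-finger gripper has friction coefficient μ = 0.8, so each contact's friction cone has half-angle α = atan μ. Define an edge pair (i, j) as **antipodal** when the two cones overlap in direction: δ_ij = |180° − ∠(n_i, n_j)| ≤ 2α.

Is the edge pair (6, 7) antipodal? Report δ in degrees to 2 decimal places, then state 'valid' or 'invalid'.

α = atan 0.8 = 38.66°;  2α = 77.32°
edge 6: e_6 = (-1.54, +0.91);  n_6 = (+0.5087, +0.8609)
edge 7: e_7 = (-0.94, +0.10);  n_7 = (+0.1058, +0.9944)
∠(n_6, n_7) = 24.51°
δ = |180° − 24.51°| = 155.49°
155.49° > 2α = 77.32°  →  invalid

δ = 155.49°, invalid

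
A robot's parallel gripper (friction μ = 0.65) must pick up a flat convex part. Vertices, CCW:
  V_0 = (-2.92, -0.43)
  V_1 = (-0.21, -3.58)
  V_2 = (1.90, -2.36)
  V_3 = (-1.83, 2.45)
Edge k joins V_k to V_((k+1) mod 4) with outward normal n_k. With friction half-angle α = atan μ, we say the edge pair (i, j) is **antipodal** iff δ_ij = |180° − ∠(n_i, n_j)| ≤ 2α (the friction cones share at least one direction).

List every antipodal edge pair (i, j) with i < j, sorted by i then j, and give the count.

count = 3; pairs: (0,2), (1,3), (2,3)

α = atan 0.65 = 33.02°;  2α = 66.05°
n_0 = (-0.7581, -0.6522)
n_1 = (+0.5006, -0.8657)
n_2 = (+0.7902, +0.6128)
n_3 = (-0.9353, +0.3540)
  (0,1): δ = 100.67°  ·
  (0,2): δ = 2.91°  ✓
  (0,3): δ = 118.56°  ·
  (1,2): δ = 82.24°  ·
  (1,3): δ = 39.23°  ✓
  (2,3): δ = 58.52°  ✓
antipodal pairs: 3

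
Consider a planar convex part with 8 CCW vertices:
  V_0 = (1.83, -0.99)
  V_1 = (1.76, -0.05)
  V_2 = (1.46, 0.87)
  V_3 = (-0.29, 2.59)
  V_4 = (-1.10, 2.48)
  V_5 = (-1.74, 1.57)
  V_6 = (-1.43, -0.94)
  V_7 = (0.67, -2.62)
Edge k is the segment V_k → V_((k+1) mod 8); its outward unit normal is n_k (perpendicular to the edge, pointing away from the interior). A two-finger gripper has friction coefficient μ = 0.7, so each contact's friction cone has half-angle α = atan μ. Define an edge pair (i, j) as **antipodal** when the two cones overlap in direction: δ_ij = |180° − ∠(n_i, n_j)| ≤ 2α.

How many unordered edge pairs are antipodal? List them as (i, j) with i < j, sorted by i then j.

α = atan 0.7 = 34.99°;  2α = 69.98°
n_0 = (+0.9972, +0.0743)
n_1 = (+0.9507, +0.3100)
n_2 = (+0.7010, +0.7132)
n_3 = (-0.1346, +0.9909)
n_4 = (-0.8180, +0.5753)
n_5 = (-0.9925, -0.1226)
n_6 = (-0.6247, -0.7809)
n_7 = (+0.8147, -0.5798)
  (0,1): δ = 166.20°  ·
  (0,2): δ = 138.76°  ·
  (0,3): δ = 86.53°  ·
  (0,4): δ = 39.38°  ✓
  (0,5): δ = 2.78°  ✓
  (0,6): δ = 47.08°  ✓
  (0,7): δ = 140.30°  ·
  (1,2): δ = 152.57°  ·
  (1,3): δ = 100.33°  ·
  (1,4): δ = 53.18°  ✓
  (1,5): δ = 11.02°  ✓
  (1,6): δ = 33.28°  ✓
  (1,7): δ = 126.50°  ·
  (2,3): δ = 127.76°  ·
  (2,4): δ = 80.61°  ·
  (2,5): δ = 38.45°  ✓
  (2,6): δ = 5.84°  ✓
  (2,7): δ = 99.07°  ·
  (3,4): δ = 132.85°  ·
  (3,5): δ = 90.69°  ·
  (3,6): δ = 46.39°  ✓
  (3,7): δ = 46.83°  ✓
  (4,5): δ = 137.84°  ·
  (4,6): δ = 93.54°  ·
  (4,7): δ = 0.32°  ✓
  (5,6): δ = 135.70°  ·
  (5,7): δ = 42.48°  ✓
  (6,7): δ = 86.78°  ·
antipodal pairs: 12

count = 12; pairs: (0,4), (0,5), (0,6), (1,4), (1,5), (1,6), (2,5), (2,6), (3,6), (3,7), (4,7), (5,7)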